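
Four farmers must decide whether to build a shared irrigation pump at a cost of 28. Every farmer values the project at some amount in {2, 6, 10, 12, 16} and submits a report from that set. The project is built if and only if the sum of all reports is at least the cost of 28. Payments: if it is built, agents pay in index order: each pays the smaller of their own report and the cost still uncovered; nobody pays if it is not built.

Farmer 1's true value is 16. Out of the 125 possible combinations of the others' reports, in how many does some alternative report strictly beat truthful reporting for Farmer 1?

Others report (2, 2, 12): truth gives 0; report 12 gives 4 > 0. Violating.
Others report (2, 2, 16): truth gives 0; report 10 gives 6 > 0. Violating.
Others report (2, 6, 10): truth gives 0; report 10 gives 6 > 0. Violating.
Others report (2, 6, 12): truth gives 0; report 10 gives 6 > 0. Violating.
Others report (2, 2, 2): truth gives 0; no alternative beats it.
Others report (2, 2, 6): truth gives 0; no alternative beats it.
(Checking all 125 profiles: 115 have a profitable deviation, 10 do not.)

115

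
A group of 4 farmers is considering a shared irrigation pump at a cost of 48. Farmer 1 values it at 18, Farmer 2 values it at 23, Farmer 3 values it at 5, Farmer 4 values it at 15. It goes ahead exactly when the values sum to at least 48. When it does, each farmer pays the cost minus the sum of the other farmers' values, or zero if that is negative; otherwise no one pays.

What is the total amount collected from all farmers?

Total value 61 ≥ cost 48, so it is built.
Farmer 1: others sum to 43; max(0, 48 - 43) = 5.
Farmer 2: others sum to 38; max(0, 48 - 38) = 10.
Farmer 3: others sum to 56; max(0, 48 - 56) = 0.
Farmer 4: others sum to 46; max(0, 48 - 46) = 2.
Total collected = 5 + 10 + 0 + 2 = 17.

17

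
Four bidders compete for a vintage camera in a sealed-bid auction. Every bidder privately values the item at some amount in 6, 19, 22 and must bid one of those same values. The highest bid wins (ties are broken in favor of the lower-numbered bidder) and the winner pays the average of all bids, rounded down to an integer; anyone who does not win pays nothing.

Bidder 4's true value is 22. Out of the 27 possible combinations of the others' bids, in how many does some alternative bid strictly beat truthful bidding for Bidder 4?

Others bid (6, 6, 6): truth gives 12; bid 19 gives 13 > 12. Violating.
Others bid (6, 6, 19): truth gives 9; no alternative beats it.
Others bid (6, 6, 22): truth gives 0; no alternative beats it.
(Checking all 27 profiles: 1 has a profitable deviation, 26 do not.)

1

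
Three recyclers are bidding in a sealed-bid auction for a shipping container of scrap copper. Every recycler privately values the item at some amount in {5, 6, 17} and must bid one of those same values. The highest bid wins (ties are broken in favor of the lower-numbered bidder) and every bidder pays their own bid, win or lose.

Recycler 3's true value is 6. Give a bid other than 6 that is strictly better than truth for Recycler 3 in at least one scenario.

Suppose Recycler 1 bids 5 and Recycler 2 bids 6.
Bid 6: loses but pays 6, utility -6.
Bid 5: loses but pays 5, utility -5.
So bidding 5 beats truth here (-5 > -6).

5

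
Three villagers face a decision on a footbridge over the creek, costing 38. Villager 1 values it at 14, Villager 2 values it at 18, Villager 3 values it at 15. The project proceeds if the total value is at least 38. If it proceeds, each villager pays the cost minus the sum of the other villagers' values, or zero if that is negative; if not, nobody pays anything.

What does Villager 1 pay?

Total value 47 ≥ cost 38, so the project is built.
The other villagers' values sum to 33.
Cost minus that sum is 38 - 33 = 5.

5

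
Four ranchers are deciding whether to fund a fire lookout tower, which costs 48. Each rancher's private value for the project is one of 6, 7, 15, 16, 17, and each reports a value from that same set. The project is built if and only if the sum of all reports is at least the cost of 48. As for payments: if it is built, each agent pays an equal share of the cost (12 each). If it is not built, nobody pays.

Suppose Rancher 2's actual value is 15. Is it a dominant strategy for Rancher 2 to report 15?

No

Consider the case where Rancher 1 reports 7, Rancher 3 reports 7 and Rancher 4 reports 17.
Truthful report 15: project not built, utility 0.
Report 17 instead: project built, pays 12, utility 15 - 12 = 3.
Since 3 > 0, reporting 17 is strictly better here, so truthful reporting is not dominant.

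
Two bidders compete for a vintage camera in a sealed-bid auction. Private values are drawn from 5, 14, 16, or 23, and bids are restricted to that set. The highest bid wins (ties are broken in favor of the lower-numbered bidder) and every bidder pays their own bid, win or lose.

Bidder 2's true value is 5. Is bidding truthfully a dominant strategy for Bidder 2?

Yes

Check each profile of the others' bids and compare truth against every alternative bid.
Others bid (16): truth gives -5, best alternative gives -14.
Others bid (23): truth gives -5, best alternative gives -14.
Others bid (14): truth gives -5, best alternative gives -11.
Others bid (5): truth gives -5, best alternative gives -9.
In every case the truthful bid is at least as good as any alternative, so it is a dominant strategy.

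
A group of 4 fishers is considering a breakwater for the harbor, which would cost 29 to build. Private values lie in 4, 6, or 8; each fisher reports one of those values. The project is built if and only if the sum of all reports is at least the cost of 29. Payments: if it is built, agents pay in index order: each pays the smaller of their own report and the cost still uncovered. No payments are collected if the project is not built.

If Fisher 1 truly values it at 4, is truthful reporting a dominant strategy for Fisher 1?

Yes

Check each profile of the others' reports and compare truth against every alternative report.
Others report (8, 8, 8): truth gives 0, best alternative gives -2.
Others report (4, 4, 4): truth gives 0, best alternative gives 0.
Others report (4, 4, 6): truth gives 0, best alternative gives 0.
Others report (4, 4, 8): truth gives 0, best alternative gives 0.
Others report (4, 6, 4): truth gives 0, best alternative gives 0.
Others report (4, 6, 6): truth gives 0, best alternative gives 0.
(Remaining 21 profiles checked similarly; truth is weakly best in each.)
In every case the truthful report is at least as good as any alternative, so it is a dominant strategy.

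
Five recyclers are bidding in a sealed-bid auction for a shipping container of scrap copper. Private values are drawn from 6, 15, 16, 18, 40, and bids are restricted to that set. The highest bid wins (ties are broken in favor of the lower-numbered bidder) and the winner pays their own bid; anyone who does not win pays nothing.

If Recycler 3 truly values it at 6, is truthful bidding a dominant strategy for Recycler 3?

Check each profile of the others' bids and compare truth against every alternative bid.
Others bid (6, 6, 6, 6): truth gives 0, best alternative gives -9.
Others bid (6, 6, 6, 15): truth gives 0, best alternative gives -9.
Others bid (6, 6, 15, 6): truth gives 0, best alternative gives -9.
Others bid (6, 6, 15, 15): truth gives 0, best alternative gives -9.
Others bid (6, 6, 6, 16): truth gives 0, best alternative gives 0.
Others bid (6, 6, 6, 18): truth gives 0, best alternative gives 0.
(Remaining 619 profiles checked similarly; truth is weakly best in each.)
In every case the truthful bid is at least as good as any alternative, so it is a dominant strategy.

Yes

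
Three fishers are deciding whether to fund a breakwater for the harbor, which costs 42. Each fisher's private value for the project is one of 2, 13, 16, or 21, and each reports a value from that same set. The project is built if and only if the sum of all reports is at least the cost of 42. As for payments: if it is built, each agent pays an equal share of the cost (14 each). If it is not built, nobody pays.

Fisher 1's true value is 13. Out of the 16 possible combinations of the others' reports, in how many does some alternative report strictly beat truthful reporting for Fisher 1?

7

Others report (13, 16): truth gives -1; report 2 gives 0 > -1. Violating.
Others report (13, 21): truth gives -1; report 2 gives 0 > -1. Violating.
Others report (16, 13): truth gives -1; report 2 gives 0 > -1. Violating.
Others report (16, 16): truth gives -1; report 2 gives 0 > -1. Violating.
Others report (2, 2): truth gives 0; no alternative beats it.
Others report (2, 13): truth gives 0; no alternative beats it.
(Checking all 16 profiles: 7 have a profitable deviation, 9 do not.)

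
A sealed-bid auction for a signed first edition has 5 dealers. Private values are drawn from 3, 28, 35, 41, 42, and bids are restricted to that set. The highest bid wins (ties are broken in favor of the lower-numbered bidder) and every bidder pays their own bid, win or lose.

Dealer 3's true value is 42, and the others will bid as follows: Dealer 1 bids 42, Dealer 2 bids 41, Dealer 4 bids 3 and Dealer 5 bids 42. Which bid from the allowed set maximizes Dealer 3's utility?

3

Bid 3: loses but pays 3, utility -3.
Bid 28: loses but pays 28, utility -28.
Bid 35: loses but pays 35, utility -35.
Bid 41: loses but pays 41, utility -41.
Bid 42: loses but pays 42, utility -42.
The best choice is 3 with utility -3.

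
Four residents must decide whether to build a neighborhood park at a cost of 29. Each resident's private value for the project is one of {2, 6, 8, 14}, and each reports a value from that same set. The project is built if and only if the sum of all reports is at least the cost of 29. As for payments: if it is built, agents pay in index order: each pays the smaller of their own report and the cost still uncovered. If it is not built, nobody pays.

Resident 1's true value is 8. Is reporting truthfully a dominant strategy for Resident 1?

No

Consider the case where Resident 2 reports 2, Resident 3 reports 8 and Resident 4 reports 14.
Truthful report 8: project built, pays 8, utility 8 - 8 = 0.
Report 6 instead: project built, pays 6, utility 8 - 6 = 2.
Since 2 > 0, reporting 6 is strictly better here, so truthful reporting is not dominant.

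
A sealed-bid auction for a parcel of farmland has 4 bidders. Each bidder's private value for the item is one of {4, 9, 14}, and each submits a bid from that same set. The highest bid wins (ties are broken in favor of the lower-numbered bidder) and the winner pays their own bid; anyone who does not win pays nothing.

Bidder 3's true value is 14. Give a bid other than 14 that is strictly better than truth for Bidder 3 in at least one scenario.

9

Suppose Bidder 1 bids 4, Bidder 2 bids 4 and Bidder 4 bids 4.
Bid 14: wins, pays 14, utility 14 - 14 = 0.
Bid 9: wins, pays 9, utility 14 - 9 = 5.
So bidding 9 beats truth here (5 > 0).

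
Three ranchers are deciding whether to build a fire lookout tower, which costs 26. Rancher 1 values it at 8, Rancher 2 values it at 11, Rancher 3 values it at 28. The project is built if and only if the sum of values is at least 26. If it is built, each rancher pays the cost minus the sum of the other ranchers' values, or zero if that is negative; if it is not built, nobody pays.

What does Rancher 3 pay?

7

Total value 47 ≥ cost 26, so the project is built.
The other ranchers' values sum to 19.
Cost minus that sum is 26 - 19 = 7.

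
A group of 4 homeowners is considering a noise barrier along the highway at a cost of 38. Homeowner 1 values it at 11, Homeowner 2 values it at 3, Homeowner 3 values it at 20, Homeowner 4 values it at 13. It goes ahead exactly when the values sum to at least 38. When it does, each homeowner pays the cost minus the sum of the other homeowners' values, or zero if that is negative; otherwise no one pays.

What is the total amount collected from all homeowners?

Total value 47 ≥ cost 38, so it is built.
Homeowner 1: others sum to 36; max(0, 38 - 36) = 2.
Homeowner 2: others sum to 44; max(0, 38 - 44) = 0.
Homeowner 3: others sum to 27; max(0, 38 - 27) = 11.
Homeowner 4: others sum to 34; max(0, 38 - 34) = 4.
Total collected = 2 + 0 + 11 + 4 = 17.

17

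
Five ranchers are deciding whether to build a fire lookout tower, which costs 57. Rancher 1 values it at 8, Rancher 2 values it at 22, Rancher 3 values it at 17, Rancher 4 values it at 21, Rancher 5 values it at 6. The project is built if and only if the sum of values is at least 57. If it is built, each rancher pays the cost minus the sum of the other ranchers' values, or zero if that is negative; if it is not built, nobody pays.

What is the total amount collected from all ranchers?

9

Total value 74 ≥ cost 57, so it is built.
Rancher 1: others sum to 66; max(0, 57 - 66) = 0.
Rancher 2: others sum to 52; max(0, 57 - 52) = 5.
Rancher 3: others sum to 57; max(0, 57 - 57) = 0.
Rancher 4: others sum to 53; max(0, 57 - 53) = 4.
Rancher 5: others sum to 68; max(0, 57 - 68) = 0.
Total collected = 0 + 5 + 0 + 4 + 0 = 9.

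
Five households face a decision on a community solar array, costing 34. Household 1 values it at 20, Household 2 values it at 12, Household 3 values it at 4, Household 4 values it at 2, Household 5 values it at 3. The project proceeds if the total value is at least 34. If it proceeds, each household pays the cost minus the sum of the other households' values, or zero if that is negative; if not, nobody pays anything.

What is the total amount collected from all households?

18

Total value 41 ≥ cost 34, so it is built.
Household 1: others sum to 21; max(0, 34 - 21) = 13.
Household 2: others sum to 29; max(0, 34 - 29) = 5.
Household 3: others sum to 37; max(0, 34 - 37) = 0.
Household 4: others sum to 39; max(0, 34 - 39) = 0.
Household 5: others sum to 38; max(0, 34 - 38) = 0.
Total collected = 13 + 5 + 0 + 0 + 0 = 18.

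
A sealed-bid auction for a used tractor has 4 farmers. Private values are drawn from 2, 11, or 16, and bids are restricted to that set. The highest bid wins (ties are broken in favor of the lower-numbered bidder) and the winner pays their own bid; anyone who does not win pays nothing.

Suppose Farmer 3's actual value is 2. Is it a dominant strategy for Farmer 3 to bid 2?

Yes

Check each profile of the others' bids and compare truth against every alternative bid.
Others bid (2, 2, 2): truth gives 0, best alternative gives -9.
Others bid (2, 2, 11): truth gives 0, best alternative gives -9.
Others bid (2, 2, 16): truth gives 0, best alternative gives 0.
Others bid (2, 11, 2): truth gives 0, best alternative gives 0.
Others bid (2, 11, 11): truth gives 0, best alternative gives 0.
Others bid (2, 11, 16): truth gives 0, best alternative gives 0.
(Remaining 21 profiles checked similarly; truth is weakly best in each.)
In every case the truthful bid is at least as good as any alternative, so it is a dominant strategy.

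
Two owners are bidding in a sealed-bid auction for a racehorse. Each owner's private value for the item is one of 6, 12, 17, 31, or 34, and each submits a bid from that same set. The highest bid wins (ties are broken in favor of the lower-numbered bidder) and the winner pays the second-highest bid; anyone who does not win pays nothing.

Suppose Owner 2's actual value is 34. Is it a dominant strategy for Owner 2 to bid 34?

Yes

Check each profile of the others' bids and compare truth against every alternative bid.
Others bid (31): truth gives 3, best alternative gives 0.
Others bid (6): truth gives 28, best alternative gives 28.
Others bid (12): truth gives 22, best alternative gives 22.
Others bid (17): truth gives 17, best alternative gives 17.
Others bid (34): truth gives 0, best alternative gives 0.
In every case the truthful bid is at least as good as any alternative, so it is a dominant strategy.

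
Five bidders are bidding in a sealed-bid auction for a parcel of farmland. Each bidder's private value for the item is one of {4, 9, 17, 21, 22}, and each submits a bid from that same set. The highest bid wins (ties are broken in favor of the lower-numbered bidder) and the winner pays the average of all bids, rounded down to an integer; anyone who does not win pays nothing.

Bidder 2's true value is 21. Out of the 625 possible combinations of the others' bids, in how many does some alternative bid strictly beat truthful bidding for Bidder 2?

Others bid (4, 4, 4, 4): truth gives 14; bid 9 gives 16 > 14. Violating.
Others bid (4, 4, 4, 9): truth gives 13; bid 9 gives 15 > 13. Violating.
Others bid (4, 4, 4, 17): truth gives 11; bid 17 gives 12 > 11. Violating.
Others bid (4, 4, 4, 22): truth gives 0; bid 22 gives 10 > 0. Violating.
Others bid (4, 4, 4, 21): truth gives 11; no alternative beats it.
Others bid (4, 4, 9, 21): truth gives 10; no alternative beats it.
(Checking all 625 profiles: 353 have a profitable deviation, 272 do not.)

353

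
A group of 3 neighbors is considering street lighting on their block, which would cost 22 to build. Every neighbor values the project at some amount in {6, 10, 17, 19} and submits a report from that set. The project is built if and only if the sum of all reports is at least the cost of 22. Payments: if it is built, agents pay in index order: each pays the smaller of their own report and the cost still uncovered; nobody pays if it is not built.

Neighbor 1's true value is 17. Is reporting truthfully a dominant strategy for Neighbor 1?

Consider the case where Neighbor 2 reports 6 and Neighbor 3 reports 6.
Truthful report 17: project built, pays 17, utility 17 - 17 = 0.
Report 10 instead: project built, pays 10, utility 17 - 10 = 7.
Since 7 > 0, reporting 10 is strictly better here, so truthful reporting is not dominant.

No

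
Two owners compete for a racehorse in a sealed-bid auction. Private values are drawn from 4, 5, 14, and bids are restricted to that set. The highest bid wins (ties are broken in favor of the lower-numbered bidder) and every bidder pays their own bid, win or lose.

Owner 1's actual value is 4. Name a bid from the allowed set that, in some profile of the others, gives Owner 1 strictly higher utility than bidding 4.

5

Suppose Owner 2 bids 5.
Bid 4: loses but pays 4, utility -4.
Bid 5: wins, pays 5, utility 4 - 5 = -1.
So bidding 5 beats truth here (-1 > -4).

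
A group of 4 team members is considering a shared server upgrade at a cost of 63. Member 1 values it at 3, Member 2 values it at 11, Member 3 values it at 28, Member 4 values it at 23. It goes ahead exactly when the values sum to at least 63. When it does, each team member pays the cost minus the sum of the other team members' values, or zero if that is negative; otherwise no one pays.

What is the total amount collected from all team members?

57

Total value 65 ≥ cost 63, so it is built.
Member 1: others sum to 62; max(0, 63 - 62) = 1.
Member 2: others sum to 54; max(0, 63 - 54) = 9.
Member 3: others sum to 37; max(0, 63 - 37) = 26.
Member 4: others sum to 42; max(0, 63 - 42) = 21.
Total collected = 1 + 9 + 26 + 21 = 57.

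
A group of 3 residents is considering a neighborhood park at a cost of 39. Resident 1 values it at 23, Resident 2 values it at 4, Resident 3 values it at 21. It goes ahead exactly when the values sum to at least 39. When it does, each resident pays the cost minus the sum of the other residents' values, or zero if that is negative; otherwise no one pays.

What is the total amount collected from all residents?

Total value 48 ≥ cost 39, so it is built.
Resident 1: others sum to 25; max(0, 39 - 25) = 14.
Resident 2: others sum to 44; max(0, 39 - 44) = 0.
Resident 3: others sum to 27; max(0, 39 - 27) = 12.
Total collected = 14 + 0 + 12 = 26.

26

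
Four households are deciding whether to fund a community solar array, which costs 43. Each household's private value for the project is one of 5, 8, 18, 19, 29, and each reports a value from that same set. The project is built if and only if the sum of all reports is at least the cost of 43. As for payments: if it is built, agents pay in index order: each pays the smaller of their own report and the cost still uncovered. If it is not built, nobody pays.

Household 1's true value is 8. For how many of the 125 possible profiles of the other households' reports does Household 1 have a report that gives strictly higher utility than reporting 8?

93

Others report (5, 5, 29): truth gives 0; report 5 gives 3 > 0. Violating.
Others report (5, 8, 29): truth gives 0; report 5 gives 3 > 0. Violating.
Others report (5, 18, 18): truth gives 0; report 5 gives 3 > 0. Violating.
Others report (5, 18, 19): truth gives 0; report 5 gives 3 > 0. Violating.
Others report (5, 5, 5): truth gives 0; no alternative beats it.
Others report (5, 5, 8): truth gives 0; no alternative beats it.
(Checking all 125 profiles: 93 have a profitable deviation, 32 do not.)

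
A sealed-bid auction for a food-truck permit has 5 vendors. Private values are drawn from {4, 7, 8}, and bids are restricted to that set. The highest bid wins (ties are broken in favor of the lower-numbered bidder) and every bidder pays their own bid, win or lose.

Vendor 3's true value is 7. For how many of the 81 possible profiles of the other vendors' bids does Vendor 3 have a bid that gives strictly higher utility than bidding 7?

Others bid (4, 4, 4, 8): truth gives -7; bid 8 gives -1 > -7. Violating.
Others bid (4, 4, 7, 8): truth gives -7; bid 8 gives -1 > -7. Violating.
Others bid (4, 4, 8, 4): truth gives -7; bid 8 gives -1 > -7. Violating.
Others bid (4, 4, 8, 7): truth gives -7; bid 8 gives -1 > -7. Violating.
Others bid (4, 4, 4, 4): truth gives 0; no alternative beats it.
Others bid (4, 4, 4, 7): truth gives 0; no alternative beats it.
(Checking all 81 profiles: 77 have a profitable deviation, 4 do not.)

77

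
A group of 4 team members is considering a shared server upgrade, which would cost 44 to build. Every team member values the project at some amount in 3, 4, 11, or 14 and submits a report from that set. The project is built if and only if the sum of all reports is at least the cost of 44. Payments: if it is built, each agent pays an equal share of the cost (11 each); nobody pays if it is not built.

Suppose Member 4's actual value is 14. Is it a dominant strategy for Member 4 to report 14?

Check each profile of the others' reports and compare truth against every alternative report.
Others report (3, 14, 14): truth gives 3, best alternative gives 0.
Others report (4, 14, 14): truth gives 3, best alternative gives 0.
Others report (14, 3, 14): truth gives 3, best alternative gives 0.
Others report (14, 4, 14): truth gives 3, best alternative gives 0.
Others report (14, 14, 3): truth gives 3, best alternative gives 0.
Others report (14, 14, 4): truth gives 3, best alternative gives 0.
(Remaining 58 profiles checked similarly; truth is weakly best in each.)
In every case the truthful report is at least as good as any alternative, so it is a dominant strategy.

Yes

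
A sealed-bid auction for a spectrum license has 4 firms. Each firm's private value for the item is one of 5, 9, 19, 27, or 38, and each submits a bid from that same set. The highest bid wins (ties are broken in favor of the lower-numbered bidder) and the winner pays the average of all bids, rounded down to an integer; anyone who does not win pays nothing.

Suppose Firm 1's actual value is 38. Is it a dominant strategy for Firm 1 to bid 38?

Consider the case where Firm 2 bids 5, Firm 3 bids 5 and Firm 4 bids 5.
Truthful bid 38: wins, pays 13, utility 38 - 13 = 25.
Bid 5 instead: wins, pays 5, utility 38 - 5 = 33.
Since 33 > 25, bidding 5 is strictly better here, so truthful bidding is not dominant.

No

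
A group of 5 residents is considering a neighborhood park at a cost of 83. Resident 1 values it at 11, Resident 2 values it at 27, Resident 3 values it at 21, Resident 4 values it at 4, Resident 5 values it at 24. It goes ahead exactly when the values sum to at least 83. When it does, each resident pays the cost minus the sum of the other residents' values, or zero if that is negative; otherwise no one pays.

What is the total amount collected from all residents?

67

Total value 87 ≥ cost 83, so it is built.
Resident 1: others sum to 76; max(0, 83 - 76) = 7.
Resident 2: others sum to 60; max(0, 83 - 60) = 23.
Resident 3: others sum to 66; max(0, 83 - 66) = 17.
Resident 4: others sum to 83; max(0, 83 - 83) = 0.
Resident 5: others sum to 63; max(0, 83 - 63) = 20.
Total collected = 7 + 23 + 17 + 0 + 20 = 67.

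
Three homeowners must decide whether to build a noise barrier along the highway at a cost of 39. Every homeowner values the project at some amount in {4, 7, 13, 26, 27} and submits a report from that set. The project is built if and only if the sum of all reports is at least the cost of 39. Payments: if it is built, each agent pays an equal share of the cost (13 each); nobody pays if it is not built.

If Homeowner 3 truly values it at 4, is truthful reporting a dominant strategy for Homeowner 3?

Yes

Check each profile of the others' reports and compare truth against every alternative report.
Others report (7, 26): truth gives 0, best alternative gives -9.
Others report (7, 27): truth gives 0, best alternative gives -9.
Others report (26, 7): truth gives 0, best alternative gives -9.
Others report (27, 7): truth gives 0, best alternative gives -9.
Others report (13, 26): truth gives -9, best alternative gives -9.
Others report (13, 27): truth gives -9, best alternative gives -9.
(Remaining 19 profiles checked similarly; truth is weakly best in each.)
In every case the truthful report is at least as good as any alternative, so it is a dominant strategy.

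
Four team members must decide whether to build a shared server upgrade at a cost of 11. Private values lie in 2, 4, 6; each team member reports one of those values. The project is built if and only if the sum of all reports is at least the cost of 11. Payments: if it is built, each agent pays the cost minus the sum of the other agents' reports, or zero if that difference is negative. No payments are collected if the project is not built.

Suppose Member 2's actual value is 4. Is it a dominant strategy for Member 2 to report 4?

Yes

Check each profile of the others' reports and compare truth against every alternative report.
Others report (2, 4, 6): truth gives 4, best alternative gives 4.
Others report (2, 6, 4): truth gives 4, best alternative gives 4.
Others report (2, 6, 6): truth gives 4, best alternative gives 4.
Others report (4, 2, 6): truth gives 4, best alternative gives 4.
Others report (4, 4, 4): truth gives 4, best alternative gives 4.
Others report (4, 4, 6): truth gives 4, best alternative gives 4.
(Remaining 21 profiles checked similarly; truth is weakly best in each.)
In every case the truthful report is at least as good as any alternative, so it is a dominant strategy.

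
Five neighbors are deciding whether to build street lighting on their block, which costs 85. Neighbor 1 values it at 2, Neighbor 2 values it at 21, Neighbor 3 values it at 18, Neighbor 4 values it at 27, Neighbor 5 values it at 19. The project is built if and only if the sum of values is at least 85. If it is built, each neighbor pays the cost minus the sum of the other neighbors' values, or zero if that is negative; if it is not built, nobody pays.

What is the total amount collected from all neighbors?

Total value 87 ≥ cost 85, so it is built.
Neighbor 1: others sum to 85; max(0, 85 - 85) = 0.
Neighbor 2: others sum to 66; max(0, 85 - 66) = 19.
Neighbor 3: others sum to 69; max(0, 85 - 69) = 16.
Neighbor 4: others sum to 60; max(0, 85 - 60) = 25.
Neighbor 5: others sum to 68; max(0, 85 - 68) = 17.
Total collected = 0 + 19 + 16 + 25 + 17 = 77.

77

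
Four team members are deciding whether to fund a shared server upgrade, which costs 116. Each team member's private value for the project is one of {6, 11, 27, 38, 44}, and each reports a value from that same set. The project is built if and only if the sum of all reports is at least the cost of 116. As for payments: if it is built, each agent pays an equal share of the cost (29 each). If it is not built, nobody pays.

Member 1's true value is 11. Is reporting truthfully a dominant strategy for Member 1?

No

Consider the case where Member 2 reports 27, Member 3 reports 38 and Member 4 reports 44.
Truthful report 11: project built, pays 29, utility 11 - 29 = -18.
Report 6 instead: project not built, utility 0.
Since 0 > -18, reporting 6 is strictly better here, so truthful reporting is not dominant.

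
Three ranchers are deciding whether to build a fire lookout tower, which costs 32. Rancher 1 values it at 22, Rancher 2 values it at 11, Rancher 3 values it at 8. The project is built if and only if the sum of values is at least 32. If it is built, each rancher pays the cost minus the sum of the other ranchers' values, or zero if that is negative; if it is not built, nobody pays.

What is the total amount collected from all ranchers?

15

Total value 41 ≥ cost 32, so it is built.
Rancher 1: others sum to 19; max(0, 32 - 19) = 13.
Rancher 2: others sum to 30; max(0, 32 - 30) = 2.
Rancher 3: others sum to 33; max(0, 32 - 33) = 0.
Total collected = 13 + 2 + 0 = 15.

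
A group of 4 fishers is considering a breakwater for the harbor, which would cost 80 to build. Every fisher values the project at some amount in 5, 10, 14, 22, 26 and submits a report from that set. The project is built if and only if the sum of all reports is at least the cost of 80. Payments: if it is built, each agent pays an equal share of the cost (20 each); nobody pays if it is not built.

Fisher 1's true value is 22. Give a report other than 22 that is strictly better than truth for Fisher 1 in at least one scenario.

Suppose Fisher 2 reports 5, Fisher 3 reports 26 and Fisher 4 reports 26.
Report 22: project not built, utility 0.
Report 26: project built, pays 20, utility 22 - 20 = 2.
So reporting 26 beats truth here (2 > 0).

26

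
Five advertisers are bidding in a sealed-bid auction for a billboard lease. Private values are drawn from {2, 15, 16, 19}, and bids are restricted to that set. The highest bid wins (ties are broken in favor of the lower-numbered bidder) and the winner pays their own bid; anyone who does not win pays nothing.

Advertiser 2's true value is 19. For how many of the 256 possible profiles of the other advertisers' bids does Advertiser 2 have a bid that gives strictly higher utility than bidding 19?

54

Others bid (2, 2, 2, 2): truth gives 0; bid 15 gives 4 > 0. Violating.
Others bid (2, 2, 2, 15): truth gives 0; bid 15 gives 4 > 0. Violating.
Others bid (2, 2, 2, 16): truth gives 0; bid 16 gives 3 > 0. Violating.
Others bid (2, 2, 15, 2): truth gives 0; bid 15 gives 4 > 0. Violating.
Others bid (2, 2, 2, 19): truth gives 0; no alternative beats it.
Others bid (2, 2, 15, 19): truth gives 0; no alternative beats it.
(Checking all 256 profiles: 54 have a profitable deviation, 202 do not.)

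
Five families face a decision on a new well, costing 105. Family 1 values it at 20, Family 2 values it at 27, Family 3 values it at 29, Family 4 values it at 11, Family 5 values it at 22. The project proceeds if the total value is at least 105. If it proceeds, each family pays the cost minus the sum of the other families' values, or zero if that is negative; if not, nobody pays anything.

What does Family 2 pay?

23

Total value 109 ≥ cost 105, so the project is built.
The other families' values sum to 82.
Cost minus that sum is 105 - 82 = 23.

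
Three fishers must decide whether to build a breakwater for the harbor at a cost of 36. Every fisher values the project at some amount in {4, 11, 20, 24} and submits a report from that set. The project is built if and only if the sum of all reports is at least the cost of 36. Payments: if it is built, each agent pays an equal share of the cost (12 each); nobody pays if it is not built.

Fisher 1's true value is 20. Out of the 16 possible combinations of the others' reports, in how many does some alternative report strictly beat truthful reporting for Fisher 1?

2

Others report (4, 11): truth gives 0; report 24 gives 8 > 0. Violating.
Others report (11, 4): truth gives 0; report 24 gives 8 > 0. Violating.
Others report (4, 4): truth gives 0; no alternative beats it.
Others report (4, 20): truth gives 8; no alternative beats it.
(Checking all 16 profiles: 2 have a profitable deviation, 14 do not.)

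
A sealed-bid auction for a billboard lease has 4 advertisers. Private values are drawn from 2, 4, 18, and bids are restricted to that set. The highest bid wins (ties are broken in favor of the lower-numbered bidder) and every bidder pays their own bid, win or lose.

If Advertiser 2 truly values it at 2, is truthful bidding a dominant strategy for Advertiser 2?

Yes

Check each profile of the others' bids and compare truth against every alternative bid.
Others bid (2, 2, 18): truth gives -2, best alternative gives -4.
Others bid (2, 4, 18): truth gives -2, best alternative gives -4.
Others bid (2, 18, 2): truth gives -2, best alternative gives -4.
Others bid (2, 18, 4): truth gives -2, best alternative gives -4.
Others bid (2, 18, 18): truth gives -2, best alternative gives -4.
Others bid (4, 2, 2): truth gives -2, best alternative gives -4.
(Remaining 21 profiles checked similarly; truth is weakly best in each.)
In every case the truthful bid is at least as good as any alternative, so it is a dominant strategy.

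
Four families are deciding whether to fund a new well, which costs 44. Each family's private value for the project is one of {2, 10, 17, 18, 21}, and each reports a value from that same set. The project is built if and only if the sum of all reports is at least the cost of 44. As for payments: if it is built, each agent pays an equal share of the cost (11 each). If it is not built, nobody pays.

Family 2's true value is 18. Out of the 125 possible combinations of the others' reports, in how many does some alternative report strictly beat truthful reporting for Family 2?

3

Others report (2, 2, 21): truth gives 0; report 21 gives 7 > 0. Violating.
Others report (2, 21, 2): truth gives 0; report 21 gives 7 > 0. Violating.
Others report (21, 2, 2): truth gives 0; report 21 gives 7 > 0. Violating.
Others report (2, 2, 2): truth gives 0; no alternative beats it.
Others report (2, 2, 10): truth gives 0; no alternative beats it.
(Checking all 125 profiles: 3 have a profitable deviation, 122 do not.)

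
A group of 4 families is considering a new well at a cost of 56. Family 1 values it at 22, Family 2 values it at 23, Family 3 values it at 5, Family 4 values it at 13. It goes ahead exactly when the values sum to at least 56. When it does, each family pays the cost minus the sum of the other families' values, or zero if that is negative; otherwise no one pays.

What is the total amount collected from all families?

Total value 63 ≥ cost 56, so it is built.
Family 1: others sum to 41; max(0, 56 - 41) = 15.
Family 2: others sum to 40; max(0, 56 - 40) = 16.
Family 3: others sum to 58; max(0, 56 - 58) = 0.
Family 4: others sum to 50; max(0, 56 - 50) = 6.
Total collected = 15 + 16 + 0 + 6 = 37.

37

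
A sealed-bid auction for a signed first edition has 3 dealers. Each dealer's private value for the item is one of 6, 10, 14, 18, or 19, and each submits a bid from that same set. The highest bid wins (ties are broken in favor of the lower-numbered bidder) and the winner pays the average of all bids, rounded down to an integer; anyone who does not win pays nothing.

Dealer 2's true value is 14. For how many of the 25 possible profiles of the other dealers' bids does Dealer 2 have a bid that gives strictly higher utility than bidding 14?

3

Others bid (6, 6): truth gives 6; bid 10 gives 7 > 6. Violating.
Others bid (6, 10): truth gives 4; bid 10 gives 6 > 4. Violating.
Others bid (14, 6): truth gives 0; bid 18 gives 2 > 0. Violating.
Others bid (6, 14): truth gives 3; no alternative beats it.
Others bid (6, 18): truth gives 0; no alternative beats it.
(Checking all 25 profiles: 3 have a profitable deviation, 22 do not.)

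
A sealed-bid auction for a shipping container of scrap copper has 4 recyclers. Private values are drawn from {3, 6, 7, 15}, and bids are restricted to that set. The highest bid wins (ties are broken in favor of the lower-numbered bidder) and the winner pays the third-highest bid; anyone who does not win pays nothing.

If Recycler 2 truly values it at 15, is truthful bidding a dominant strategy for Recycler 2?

Yes

Check each profile of the others' bids and compare truth against every alternative bid.
Others bid (3, 3, 15): truth gives 12, best alternative gives 0.
Others bid (3, 15, 3): truth gives 12, best alternative gives 0.
Others bid (7, 3, 3): truth gives 12, best alternative gives 0.
Others bid (3, 6, 15): truth gives 9, best alternative gives 0.
Others bid (3, 15, 6): truth gives 9, best alternative gives 0.
Others bid (6, 3, 15): truth gives 9, best alternative gives 0.
(Remaining 58 profiles checked similarly; truth is weakly best in each.)
In every case the truthful bid is at least as good as any alternative, so it is a dominant strategy.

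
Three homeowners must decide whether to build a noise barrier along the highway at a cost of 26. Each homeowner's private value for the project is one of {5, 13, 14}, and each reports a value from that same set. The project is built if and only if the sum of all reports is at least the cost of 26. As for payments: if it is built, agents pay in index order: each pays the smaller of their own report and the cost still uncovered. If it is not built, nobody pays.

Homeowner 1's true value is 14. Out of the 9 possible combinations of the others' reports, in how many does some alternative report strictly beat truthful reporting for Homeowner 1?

8

Others report (5, 13): truth gives 0; report 13 gives 1 > 0. Violating.
Others report (5, 14): truth gives 0; report 13 gives 1 > 0. Violating.
Others report (13, 5): truth gives 0; report 13 gives 1 > 0. Violating.
Others report (13, 13): truth gives 0; report 5 gives 9 > 0. Violating.
Others report (5, 5): truth gives 0; no alternative beats it.
(Checking all 9 profiles: 8 have a profitable deviation, 1 does not.)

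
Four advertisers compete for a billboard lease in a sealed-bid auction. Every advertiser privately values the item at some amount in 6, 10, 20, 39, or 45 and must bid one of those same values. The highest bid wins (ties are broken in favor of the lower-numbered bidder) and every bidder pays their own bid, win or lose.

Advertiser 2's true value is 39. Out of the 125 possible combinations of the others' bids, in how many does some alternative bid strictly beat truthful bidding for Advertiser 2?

95

Others bid (6, 6, 6): truth gives 0; bid 10 gives 29 > 0. Violating.
Others bid (6, 6, 10): truth gives 0; bid 10 gives 29 > 0. Violating.
Others bid (6, 6, 20): truth gives 0; bid 20 gives 19 > 0. Violating.
Others bid (6, 6, 45): truth gives -39; bid 6 gives -6 > -39. Violating.
Others bid (6, 6, 39): truth gives 0; no alternative beats it.
Others bid (6, 10, 39): truth gives 0; no alternative beats it.
(Checking all 125 profiles: 95 have a profitable deviation, 30 do not.)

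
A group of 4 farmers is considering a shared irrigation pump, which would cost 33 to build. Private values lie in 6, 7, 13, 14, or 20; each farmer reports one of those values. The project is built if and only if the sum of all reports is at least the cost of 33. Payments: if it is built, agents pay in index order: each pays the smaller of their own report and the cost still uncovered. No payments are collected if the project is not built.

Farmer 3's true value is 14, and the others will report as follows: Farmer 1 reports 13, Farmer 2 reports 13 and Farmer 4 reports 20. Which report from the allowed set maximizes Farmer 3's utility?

Report 6: project built, pays 6, utility 14 - 6 = 8.
Report 7: project built, pays 7, utility 14 - 7 = 7.
Report 13: project built, pays 7, utility 14 - 7 = 7.
Report 14: project built, pays 7, utility 14 - 7 = 7.
Report 20: project built, pays 7, utility 14 - 7 = 7.
The best choice is 6 with utility 8.

6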